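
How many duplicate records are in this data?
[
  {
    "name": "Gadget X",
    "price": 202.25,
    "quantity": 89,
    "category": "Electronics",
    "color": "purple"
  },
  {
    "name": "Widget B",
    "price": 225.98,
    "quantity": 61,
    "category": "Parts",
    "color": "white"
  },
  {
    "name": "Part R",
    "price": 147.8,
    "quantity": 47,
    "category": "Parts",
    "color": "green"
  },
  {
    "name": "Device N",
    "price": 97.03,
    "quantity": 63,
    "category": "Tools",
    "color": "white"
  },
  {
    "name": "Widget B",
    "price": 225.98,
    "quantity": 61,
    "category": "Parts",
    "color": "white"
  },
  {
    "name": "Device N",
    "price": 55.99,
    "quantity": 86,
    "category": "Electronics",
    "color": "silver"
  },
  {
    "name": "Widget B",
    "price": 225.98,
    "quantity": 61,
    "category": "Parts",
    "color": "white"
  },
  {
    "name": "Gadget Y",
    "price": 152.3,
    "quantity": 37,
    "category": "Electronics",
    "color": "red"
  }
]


Checking 8 records for duplicates:

  Row 1: Gadget X ($202.25, qty 89)
  Row 2: Widget B ($225.98, qty 61)
  Row 3: Part R ($147.8, qty 47)
  Row 4: Device N ($97.03, qty 63)
  Row 5: Widget B ($225.98, qty 61) <-- DUPLICATE
  Row 6: Device N ($55.99, qty 86)
  Row 7: Widget B ($225.98, qty 61) <-- DUPLICATE
  Row 8: Gadget Y ($152.3, qty 37)

Duplicates found: 2
Unique records: 6

2 duplicates, 6 unique


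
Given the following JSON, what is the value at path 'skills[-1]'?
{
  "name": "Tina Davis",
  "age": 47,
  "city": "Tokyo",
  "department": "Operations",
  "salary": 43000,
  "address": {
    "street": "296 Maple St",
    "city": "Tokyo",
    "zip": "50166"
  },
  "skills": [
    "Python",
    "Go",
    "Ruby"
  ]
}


Query: skills[-1]
Path: skills -> last element
Value: Ruby

Ruby


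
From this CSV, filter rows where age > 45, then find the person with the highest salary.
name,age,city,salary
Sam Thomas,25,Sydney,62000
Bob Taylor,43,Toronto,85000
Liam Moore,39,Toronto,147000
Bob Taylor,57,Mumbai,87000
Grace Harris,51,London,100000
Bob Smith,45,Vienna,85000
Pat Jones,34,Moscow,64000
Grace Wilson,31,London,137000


Filter: age > 45
Sort by: salary (descending)

Filtered records (2):
  Grace Harris, age 51, salary $100000
  Bob Taylor, age 57, salary $87000

Highest salary: Grace Harris ($100000)

Grace Harris


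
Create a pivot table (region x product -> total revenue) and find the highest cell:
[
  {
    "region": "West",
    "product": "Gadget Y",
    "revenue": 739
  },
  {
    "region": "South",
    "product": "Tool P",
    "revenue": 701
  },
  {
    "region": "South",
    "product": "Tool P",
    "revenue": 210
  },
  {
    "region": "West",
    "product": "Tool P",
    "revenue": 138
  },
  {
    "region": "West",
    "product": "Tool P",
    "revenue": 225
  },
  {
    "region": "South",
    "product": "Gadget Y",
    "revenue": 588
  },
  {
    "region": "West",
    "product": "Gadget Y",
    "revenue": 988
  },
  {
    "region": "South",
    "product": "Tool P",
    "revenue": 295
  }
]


Pivot: region (rows) x product (columns) -> total revenue

     Gadget Y      Tool P      
South          588          1206  
West          1727           363  

Highest: West / Gadget Y = $1727

West / Gadget Y = $1727


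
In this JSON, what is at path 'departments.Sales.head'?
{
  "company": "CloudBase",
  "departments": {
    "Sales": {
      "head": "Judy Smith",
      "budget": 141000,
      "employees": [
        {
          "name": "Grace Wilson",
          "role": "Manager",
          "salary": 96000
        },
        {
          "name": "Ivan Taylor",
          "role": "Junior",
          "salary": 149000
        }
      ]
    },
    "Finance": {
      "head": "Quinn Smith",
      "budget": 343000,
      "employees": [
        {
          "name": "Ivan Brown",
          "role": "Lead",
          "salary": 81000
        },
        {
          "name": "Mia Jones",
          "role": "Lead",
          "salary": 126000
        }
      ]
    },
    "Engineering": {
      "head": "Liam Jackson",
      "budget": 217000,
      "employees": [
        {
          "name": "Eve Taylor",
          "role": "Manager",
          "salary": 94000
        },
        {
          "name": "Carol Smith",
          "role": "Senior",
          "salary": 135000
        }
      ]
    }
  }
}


Path: departments.Sales.head

Navigate:
  -> departments
  -> Sales
  -> head = 'Judy Smith'

Judy Smith


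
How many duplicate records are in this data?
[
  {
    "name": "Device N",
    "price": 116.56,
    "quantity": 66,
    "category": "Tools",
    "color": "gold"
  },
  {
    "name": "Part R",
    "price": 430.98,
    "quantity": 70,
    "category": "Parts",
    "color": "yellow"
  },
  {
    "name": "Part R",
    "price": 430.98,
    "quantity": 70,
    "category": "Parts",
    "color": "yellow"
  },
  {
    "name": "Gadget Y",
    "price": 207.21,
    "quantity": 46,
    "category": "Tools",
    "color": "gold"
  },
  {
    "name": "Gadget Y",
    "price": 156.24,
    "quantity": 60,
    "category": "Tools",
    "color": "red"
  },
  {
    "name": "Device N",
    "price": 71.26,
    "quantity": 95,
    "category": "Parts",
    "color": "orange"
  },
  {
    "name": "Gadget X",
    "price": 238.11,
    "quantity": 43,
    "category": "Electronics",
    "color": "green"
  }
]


Checking 7 records for duplicates:

  Row 1: Device N ($116.56, qty 66)
  Row 2: Part R ($430.98, qty 70)
  Row 3: Part R ($430.98, qty 70) <-- DUPLICATE
  Row 4: Gadget Y ($207.21, qty 46)
  Row 5: Gadget Y ($156.24, qty 60)
  Row 6: Device N ($71.26, qty 95)
  Row 7: Gadget X ($238.11, qty 43)

Duplicates found: 1
Unique records: 6

1 duplicates, 6 unique


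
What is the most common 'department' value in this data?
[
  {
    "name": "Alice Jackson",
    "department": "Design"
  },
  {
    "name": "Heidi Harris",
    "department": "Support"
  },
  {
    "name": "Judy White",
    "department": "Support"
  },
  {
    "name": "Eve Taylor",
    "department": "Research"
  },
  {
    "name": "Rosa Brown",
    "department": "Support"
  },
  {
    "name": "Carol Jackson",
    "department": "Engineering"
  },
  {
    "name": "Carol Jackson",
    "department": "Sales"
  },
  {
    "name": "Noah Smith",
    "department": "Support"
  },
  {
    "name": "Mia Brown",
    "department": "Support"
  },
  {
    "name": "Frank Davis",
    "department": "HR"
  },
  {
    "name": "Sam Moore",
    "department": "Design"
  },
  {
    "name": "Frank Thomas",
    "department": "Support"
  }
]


Counting 'department' values across 12 records:

  Support: 6 ######
  Design: 2 ##
  Research: 1 #
  Engineering: 1 #
  Sales: 1 #
  HR: 1 #

Most common: Support (6 times)

Support (6 times)


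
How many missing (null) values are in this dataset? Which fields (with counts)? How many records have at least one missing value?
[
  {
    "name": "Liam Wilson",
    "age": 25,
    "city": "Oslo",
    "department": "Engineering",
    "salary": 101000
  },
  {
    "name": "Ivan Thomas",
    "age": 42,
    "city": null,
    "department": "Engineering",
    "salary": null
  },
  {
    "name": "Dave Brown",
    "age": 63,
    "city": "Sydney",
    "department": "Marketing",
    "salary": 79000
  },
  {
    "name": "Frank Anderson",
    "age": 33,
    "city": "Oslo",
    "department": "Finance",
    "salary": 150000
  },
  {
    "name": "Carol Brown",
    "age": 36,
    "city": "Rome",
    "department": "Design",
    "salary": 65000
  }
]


Checking for missing (null) values in 5 records:

  Liam Wilson: complete
  Ivan Thomas: city, salary
  Dave Brown: complete
  Frank Anderson: complete
  Carol Brown: complete

Per field:
  name: 0 missing
  age: 0 missing
  city: 1 missing
  department: 0 missing
  salary: 1 missing

Total missing values: 2
Records with any missing: 1

2 missing values (city: 1, salary: 1); 1 incomplete records


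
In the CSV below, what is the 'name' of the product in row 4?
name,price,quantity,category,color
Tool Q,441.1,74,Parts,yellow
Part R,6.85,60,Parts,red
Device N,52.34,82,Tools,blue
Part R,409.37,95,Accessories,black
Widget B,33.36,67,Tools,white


Query: Row 4 ('Part R'), column 'name'
Value: Part R

Part R


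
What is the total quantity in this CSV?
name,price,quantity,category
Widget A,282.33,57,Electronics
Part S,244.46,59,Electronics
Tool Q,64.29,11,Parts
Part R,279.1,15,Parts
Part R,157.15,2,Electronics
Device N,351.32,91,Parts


Computing total quantity:
Values: [57, 59, 11, 15, 2, 91]
Sum = 235

235


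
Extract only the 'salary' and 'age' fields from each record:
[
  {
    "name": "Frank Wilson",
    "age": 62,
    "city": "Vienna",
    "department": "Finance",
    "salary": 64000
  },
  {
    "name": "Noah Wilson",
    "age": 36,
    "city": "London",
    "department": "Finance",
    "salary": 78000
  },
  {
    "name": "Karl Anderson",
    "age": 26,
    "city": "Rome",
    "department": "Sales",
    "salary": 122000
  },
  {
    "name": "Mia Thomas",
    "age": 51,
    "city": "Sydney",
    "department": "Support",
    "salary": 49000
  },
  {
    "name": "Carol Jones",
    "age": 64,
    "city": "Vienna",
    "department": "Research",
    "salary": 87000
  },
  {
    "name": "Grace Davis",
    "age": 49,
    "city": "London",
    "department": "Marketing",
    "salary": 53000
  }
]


Original: 6 records with fields: name, age, city, department, salary
Keep: ['salary', 'age']
Drop: ['name', 'city', 'department']
Result: 6 records, 2 fields each

[
  {
    "salary": 64000,
    "age": 62
  },
  {
    "salary": 78000,
    "age": 36
  },
  {
    "salary": 122000,
    "age": 26
  },
  {
    "salary": 49000,
    "age": 51
  },
  {
    "salary": 87000,
    "age": 64
  },
  {
    "salary": 53000,
    "age": 49
  }
]


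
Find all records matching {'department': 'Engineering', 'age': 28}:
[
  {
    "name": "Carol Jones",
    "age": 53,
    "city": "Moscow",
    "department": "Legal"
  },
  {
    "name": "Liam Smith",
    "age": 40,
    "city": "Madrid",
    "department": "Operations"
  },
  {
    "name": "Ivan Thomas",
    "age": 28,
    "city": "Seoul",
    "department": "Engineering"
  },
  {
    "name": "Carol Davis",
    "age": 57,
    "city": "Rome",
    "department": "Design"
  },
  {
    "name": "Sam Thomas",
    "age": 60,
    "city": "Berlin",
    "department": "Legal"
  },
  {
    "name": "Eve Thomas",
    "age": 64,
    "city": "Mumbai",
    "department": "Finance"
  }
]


Search criteria: {'department': 'Engineering', 'age': 28}

Checking 6 records:
  Carol Jones: {department: Legal, age: 53}
  Liam Smith: {department: Operations, age: 40}
  Ivan Thomas: {department: Engineering, age: 28} <-- MATCH
  Carol Davis: {department: Design, age: 57}
  Sam Thomas: {department: Legal, age: 60}
  Eve Thomas: {department: Finance, age: 64}

Matches: ["Ivan Thomas"]

["Ivan Thomas"]


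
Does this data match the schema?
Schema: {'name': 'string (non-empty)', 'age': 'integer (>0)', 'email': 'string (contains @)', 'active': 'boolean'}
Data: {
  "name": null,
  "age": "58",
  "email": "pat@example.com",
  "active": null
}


Validating each field against schema:
  name: FAIL (null is not a string)
  age: FAIL ("58" is not an integer)
  email: OK (string with @)
  active: FAIL (null is not a boolean)

Result: INVALID (3 errors: name, age, active)

INVALID (3 errors: name, age, active)


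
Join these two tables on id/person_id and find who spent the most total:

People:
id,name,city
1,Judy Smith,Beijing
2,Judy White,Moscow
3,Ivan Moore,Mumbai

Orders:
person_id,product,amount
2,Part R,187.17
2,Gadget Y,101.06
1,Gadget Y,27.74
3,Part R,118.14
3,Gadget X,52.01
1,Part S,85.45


Join on: people.id = orders.person_id

Joined rows:
  Judy White (Moscow) bought Part R for $187.17
  Judy White (Moscow) bought Gadget Y for $101.06
  Judy Smith (Beijing) bought Gadget Y for $27.74
  Ivan Moore (Mumbai) bought Part R for $118.14
  Ivan Moore (Mumbai) bought Gadget X for $52.01
  Judy Smith (Beijing) bought Part S for $85.45

Total per person:
  Judy White: $288.23
  Ivan Moore: $170.15
  Judy Smith: $113.19

Top spender: Judy White ($288.23)

Judy White ($288.23)


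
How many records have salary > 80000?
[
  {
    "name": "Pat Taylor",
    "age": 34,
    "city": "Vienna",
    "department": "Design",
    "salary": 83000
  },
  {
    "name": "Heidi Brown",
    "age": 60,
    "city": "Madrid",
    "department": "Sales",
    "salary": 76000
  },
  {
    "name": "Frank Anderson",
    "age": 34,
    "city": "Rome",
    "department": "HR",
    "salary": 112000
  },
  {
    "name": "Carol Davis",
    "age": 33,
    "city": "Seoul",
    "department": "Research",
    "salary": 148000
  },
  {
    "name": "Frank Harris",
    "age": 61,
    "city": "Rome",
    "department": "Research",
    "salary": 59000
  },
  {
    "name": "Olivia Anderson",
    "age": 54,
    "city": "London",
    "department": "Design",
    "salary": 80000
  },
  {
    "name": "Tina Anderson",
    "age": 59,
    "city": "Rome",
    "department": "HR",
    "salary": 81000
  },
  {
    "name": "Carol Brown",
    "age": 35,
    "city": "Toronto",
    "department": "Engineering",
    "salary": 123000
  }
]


Data: 8 records
Condition: salary > 80000

Checking each record:
  Pat Taylor: 83000 MATCH
  Heidi Brown: 76000
  Frank Anderson: 112000 MATCH
  Carol Davis: 148000 MATCH
  Frank Harris: 59000
  Olivia Anderson: 80000
  Tina Anderson: 81000 MATCH
  Carol Brown: 123000 MATCH

Count: 5

5


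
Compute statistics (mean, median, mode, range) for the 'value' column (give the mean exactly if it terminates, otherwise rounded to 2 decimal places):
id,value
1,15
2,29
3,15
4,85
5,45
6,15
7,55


Data: [15, 29, 15, 85, 45, 15, 55]
Count: 7
Sum: 259
Mean: 259/7 = 37
Sorted: [15, 15, 15, 29, 45, 55, 85]
Median: 29.0
Mode: 15 (3 times)
Range: 85 - 15 = 70
Min: 15, Max: 85

mean=37, median=29.0, mode=15, range=70


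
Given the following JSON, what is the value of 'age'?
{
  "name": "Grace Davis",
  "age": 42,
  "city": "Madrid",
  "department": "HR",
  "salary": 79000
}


Looking up field 'age'
Value: 42

42


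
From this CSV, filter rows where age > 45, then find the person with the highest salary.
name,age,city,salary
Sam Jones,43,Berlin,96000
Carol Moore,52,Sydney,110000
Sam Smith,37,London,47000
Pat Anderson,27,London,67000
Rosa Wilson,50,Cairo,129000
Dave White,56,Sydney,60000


Filter: age > 45
Sort by: salary (descending)

Filtered records (3):
  Rosa Wilson, age 50, salary $129000
  Carol Moore, age 52, salary $110000
  Dave White, age 56, salary $60000

Highest salary: Rosa Wilson ($129000)

Rosa Wilson


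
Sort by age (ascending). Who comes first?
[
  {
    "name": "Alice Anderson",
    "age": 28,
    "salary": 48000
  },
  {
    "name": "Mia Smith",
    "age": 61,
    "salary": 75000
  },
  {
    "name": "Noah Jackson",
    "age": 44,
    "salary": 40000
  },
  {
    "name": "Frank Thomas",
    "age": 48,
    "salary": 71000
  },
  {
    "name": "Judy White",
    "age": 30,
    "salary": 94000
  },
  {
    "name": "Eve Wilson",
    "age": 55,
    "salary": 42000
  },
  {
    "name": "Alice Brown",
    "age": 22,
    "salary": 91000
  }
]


Sort by: age (ascending)

Sorted order:
  1. Alice Brown (age = 22)
  2. Alice Anderson (age = 28)
  3. Judy White (age = 30)
  4. Noah Jackson (age = 44)
  5. Frank Thomas (age = 48)
  6. Eve Wilson (age = 55)
  7. Mia Smith (age = 61)

First: Alice Brown

Alice Brown


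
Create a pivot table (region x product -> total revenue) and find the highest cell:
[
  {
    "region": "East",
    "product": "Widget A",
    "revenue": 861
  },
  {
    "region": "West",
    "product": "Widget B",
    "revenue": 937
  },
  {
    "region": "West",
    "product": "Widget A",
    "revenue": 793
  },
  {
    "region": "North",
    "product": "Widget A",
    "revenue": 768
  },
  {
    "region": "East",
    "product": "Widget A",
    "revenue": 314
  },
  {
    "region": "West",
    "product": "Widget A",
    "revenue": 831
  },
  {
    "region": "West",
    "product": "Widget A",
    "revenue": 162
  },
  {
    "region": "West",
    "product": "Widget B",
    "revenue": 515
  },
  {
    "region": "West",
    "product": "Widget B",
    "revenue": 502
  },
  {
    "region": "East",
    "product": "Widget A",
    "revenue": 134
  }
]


Pivot: region (rows) x product (columns) -> total revenue

     Widget A      Widget B    
East          1309             0  
North          768             0  
West          1786          1954  

Highest: West / Widget B = $1954

West / Widget B = $1954


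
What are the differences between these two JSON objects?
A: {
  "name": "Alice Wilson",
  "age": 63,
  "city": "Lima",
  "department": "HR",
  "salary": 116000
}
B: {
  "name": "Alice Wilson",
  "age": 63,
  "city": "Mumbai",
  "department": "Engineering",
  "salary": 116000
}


Comparing each field (in key order):
  name: same
  age: same
  city: DIFFERENT
  department: DIFFERENT
  salary: same
Differences:
  city: Lima -> Mumbai
  department: HR -> Engineering

2 field(s) changed

2 changes: city, department


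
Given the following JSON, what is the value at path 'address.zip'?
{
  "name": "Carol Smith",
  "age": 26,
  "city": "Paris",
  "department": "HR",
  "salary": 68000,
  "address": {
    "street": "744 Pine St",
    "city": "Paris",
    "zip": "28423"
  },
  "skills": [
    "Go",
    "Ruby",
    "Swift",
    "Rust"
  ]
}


Query: address.zip
Path: address -> zip
Value: 28423

28423


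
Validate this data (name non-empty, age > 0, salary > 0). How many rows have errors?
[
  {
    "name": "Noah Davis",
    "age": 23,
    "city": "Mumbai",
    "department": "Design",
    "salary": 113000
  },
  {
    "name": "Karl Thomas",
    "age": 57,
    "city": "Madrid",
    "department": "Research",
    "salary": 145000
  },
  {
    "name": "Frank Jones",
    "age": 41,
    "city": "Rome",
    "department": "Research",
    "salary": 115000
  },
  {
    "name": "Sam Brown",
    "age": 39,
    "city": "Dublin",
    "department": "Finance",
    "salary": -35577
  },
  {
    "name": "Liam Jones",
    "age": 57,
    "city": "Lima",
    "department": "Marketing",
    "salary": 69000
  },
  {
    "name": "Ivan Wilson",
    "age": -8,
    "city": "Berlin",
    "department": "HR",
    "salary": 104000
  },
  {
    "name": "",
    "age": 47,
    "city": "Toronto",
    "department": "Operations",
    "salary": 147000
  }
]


Validating 7 records:
Rules: name non-empty, age > 0, salary > 0

  Row 1 (Noah Davis): OK
  Row 2 (Karl Thomas): OK
  Row 3 (Frank Jones): OK
  Row 4 (Sam Brown): negative salary: -35577
  Row 5 (Liam Jones): OK
  Row 6 (Ivan Wilson): negative age: -8
  Row 7 (???): empty name

Total errors: 3

3 errors


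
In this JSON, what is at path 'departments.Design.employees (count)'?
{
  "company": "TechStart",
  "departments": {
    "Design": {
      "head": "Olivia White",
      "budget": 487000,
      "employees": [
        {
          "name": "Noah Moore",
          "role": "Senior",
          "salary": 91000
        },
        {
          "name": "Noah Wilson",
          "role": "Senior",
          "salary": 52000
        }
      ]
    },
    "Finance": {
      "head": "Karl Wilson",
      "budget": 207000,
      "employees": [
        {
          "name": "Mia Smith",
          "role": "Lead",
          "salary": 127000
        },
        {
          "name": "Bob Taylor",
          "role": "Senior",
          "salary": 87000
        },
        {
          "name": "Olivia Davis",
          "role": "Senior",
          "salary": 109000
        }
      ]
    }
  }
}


Path: departments.Design.employees (count)

Navigate:
  -> departments
  -> Design
  -> employees (array, length 2)

2


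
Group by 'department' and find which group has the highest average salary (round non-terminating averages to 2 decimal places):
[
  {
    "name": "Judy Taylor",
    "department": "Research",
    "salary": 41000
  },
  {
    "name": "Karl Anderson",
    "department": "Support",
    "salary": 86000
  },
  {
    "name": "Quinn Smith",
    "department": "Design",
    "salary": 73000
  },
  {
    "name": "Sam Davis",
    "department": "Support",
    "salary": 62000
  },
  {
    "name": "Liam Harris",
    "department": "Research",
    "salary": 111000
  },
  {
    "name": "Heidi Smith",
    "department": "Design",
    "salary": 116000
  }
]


Group by: department

Groups:
  Design: 2 people, avg salary = 189000/2 = $94500
  Research: 2 people, avg salary = 152000/2 = $76000
  Support: 2 people, avg salary = 148000/2 = $74000

Highest average salary: Design ($94500)

Design ($94500)


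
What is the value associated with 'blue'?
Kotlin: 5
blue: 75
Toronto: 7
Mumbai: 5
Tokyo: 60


Looking up key 'blue'
Value: 75

75


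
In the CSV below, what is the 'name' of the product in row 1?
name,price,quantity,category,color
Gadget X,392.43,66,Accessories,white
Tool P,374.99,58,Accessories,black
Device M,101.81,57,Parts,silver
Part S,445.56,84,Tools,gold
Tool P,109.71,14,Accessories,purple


Query: Row 1 ('Gadget X'), column 'name'
Value: Gadget X

Gadget X


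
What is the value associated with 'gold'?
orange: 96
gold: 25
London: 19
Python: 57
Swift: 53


Looking up key 'gold'
Value: 25

25


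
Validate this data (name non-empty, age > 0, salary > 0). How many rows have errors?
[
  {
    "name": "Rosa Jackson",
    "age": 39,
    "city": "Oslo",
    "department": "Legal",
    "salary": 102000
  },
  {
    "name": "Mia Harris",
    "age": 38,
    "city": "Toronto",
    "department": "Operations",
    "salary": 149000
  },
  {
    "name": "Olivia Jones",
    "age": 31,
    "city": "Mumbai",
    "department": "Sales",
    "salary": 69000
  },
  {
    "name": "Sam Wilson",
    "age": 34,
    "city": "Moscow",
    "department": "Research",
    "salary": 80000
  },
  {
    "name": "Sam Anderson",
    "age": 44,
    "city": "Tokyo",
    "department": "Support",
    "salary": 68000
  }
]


Validating 5 records:
Rules: name non-empty, age > 0, salary > 0

  Row 1 (Rosa Jackson): OK
  Row 2 (Mia Harris): OK
  Row 3 (Olivia Jones): OK
  Row 4 (Sam Wilson): OK
  Row 5 (Sam Anderson): OK

Total errors: 0

0 errors


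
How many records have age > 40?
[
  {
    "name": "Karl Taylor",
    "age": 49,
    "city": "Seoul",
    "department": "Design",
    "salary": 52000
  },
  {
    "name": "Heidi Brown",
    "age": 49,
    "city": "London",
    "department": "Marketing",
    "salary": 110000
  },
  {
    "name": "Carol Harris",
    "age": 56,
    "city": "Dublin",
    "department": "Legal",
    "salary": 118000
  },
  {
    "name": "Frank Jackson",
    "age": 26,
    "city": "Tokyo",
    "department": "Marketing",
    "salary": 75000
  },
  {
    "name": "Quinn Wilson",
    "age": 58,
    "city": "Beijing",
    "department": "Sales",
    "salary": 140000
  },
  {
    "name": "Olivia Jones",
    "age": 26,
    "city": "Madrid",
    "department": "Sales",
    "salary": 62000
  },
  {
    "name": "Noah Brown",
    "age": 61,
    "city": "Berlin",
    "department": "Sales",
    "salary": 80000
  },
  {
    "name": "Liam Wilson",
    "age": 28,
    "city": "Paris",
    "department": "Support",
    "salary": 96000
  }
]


Data: 8 records
Condition: age > 40

Checking each record:
  Karl Taylor: 49 MATCH
  Heidi Brown: 49 MATCH
  Carol Harris: 56 MATCH
  Frank Jackson: 26
  Quinn Wilson: 58 MATCH
  Olivia Jones: 26
  Noah Brown: 61 MATCH
  Liam Wilson: 28

Count: 5

5


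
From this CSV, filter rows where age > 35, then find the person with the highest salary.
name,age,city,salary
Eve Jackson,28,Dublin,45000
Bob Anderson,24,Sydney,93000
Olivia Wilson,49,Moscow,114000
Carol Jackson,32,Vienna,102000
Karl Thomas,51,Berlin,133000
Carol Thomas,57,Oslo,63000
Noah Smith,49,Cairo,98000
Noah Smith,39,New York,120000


Filter: age > 35
Sort by: salary (descending)

Filtered records (5):
  Karl Thomas, age 51, salary $133000
  Noah Smith, age 39, salary $120000
  Olivia Wilson, age 49, salary $114000
  Noah Smith, age 49, salary $98000
  Carol Thomas, age 57, salary $63000

Highest salary: Karl Thomas ($133000)

Karl Thomas


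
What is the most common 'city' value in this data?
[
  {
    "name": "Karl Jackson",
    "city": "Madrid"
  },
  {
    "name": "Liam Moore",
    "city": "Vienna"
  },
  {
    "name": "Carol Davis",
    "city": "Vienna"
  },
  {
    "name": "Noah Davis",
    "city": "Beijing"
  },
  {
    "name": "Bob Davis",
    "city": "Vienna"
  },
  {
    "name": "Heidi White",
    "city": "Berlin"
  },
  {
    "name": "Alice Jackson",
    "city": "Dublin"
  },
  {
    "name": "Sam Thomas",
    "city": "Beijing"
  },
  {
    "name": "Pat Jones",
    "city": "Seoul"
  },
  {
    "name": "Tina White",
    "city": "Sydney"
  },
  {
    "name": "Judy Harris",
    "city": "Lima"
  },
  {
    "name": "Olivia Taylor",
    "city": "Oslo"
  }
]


Counting 'city' values across 12 records:

  Vienna: 3 ###
  Beijing: 2 ##
  Madrid: 1 #
  Berlin: 1 #
  Dublin: 1 #
  Seoul: 1 #
  Sydney: 1 #
  Lima: 1 #
  Oslo: 1 #

Most common: Vienna (3 times)

Vienna (3 times)


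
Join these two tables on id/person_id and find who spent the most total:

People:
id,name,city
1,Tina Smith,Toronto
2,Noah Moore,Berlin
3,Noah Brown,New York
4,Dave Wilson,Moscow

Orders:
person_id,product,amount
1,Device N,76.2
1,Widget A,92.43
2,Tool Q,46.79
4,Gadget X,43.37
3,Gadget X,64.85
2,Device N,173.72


Join on: people.id = orders.person_id

Joined rows:
  Tina Smith (Toronto) bought Device N for $76.2
  Tina Smith (Toronto) bought Widget A for $92.43
  Noah Moore (Berlin) bought Tool Q for $46.79
  Dave Wilson (Moscow) bought Gadget X for $43.37
  Noah Brown (New York) bought Gadget X for $64.85
  Noah Moore (Berlin) bought Device N for $173.72

Total per person:
  Noah Moore: $220.51
  Tina Smith: $168.63
  Noah Brown: $64.85
  Dave Wilson: $43.37

Top spender: Noah Moore ($220.51)

Noah Moore ($220.51)


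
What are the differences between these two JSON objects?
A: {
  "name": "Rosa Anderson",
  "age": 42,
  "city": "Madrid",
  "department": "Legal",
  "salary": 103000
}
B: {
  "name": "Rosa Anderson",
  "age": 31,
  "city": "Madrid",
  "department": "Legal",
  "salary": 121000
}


Comparing each field (in key order):
  name: same
  age: DIFFERENT
  city: same
  department: same
  salary: DIFFERENT
Differences:
  age: 42 -> 31
  salary: 103000 -> 121000

2 field(s) changed

2 changes: age, salary


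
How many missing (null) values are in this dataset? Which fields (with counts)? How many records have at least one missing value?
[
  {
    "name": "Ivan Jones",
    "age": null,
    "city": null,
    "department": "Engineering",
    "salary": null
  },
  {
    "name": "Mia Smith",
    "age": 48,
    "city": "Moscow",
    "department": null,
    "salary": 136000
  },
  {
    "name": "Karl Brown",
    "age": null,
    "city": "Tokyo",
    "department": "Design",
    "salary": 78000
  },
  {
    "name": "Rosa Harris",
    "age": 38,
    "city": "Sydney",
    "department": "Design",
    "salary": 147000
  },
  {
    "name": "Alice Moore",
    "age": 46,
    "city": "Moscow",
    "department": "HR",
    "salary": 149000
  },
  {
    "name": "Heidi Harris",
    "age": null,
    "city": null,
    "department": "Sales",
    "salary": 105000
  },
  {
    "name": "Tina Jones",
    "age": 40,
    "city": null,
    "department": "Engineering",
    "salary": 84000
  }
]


Checking for missing (null) values in 7 records:

  Ivan Jones: age, city, salary
  Mia Smith: department
  Karl Brown: age
  Rosa Harris: complete
  Alice Moore: complete
  Heidi Harris: age, city
  Tina Jones: city

Per field:
  name: 0 missing
  age: 3 missing
  city: 3 missing
  department: 1 missing
  salary: 1 missing

Total missing values: 8
Records with any missing: 5

8 missing values (age: 3, city: 3, department: 1, salary: 1); 5 incomplete records


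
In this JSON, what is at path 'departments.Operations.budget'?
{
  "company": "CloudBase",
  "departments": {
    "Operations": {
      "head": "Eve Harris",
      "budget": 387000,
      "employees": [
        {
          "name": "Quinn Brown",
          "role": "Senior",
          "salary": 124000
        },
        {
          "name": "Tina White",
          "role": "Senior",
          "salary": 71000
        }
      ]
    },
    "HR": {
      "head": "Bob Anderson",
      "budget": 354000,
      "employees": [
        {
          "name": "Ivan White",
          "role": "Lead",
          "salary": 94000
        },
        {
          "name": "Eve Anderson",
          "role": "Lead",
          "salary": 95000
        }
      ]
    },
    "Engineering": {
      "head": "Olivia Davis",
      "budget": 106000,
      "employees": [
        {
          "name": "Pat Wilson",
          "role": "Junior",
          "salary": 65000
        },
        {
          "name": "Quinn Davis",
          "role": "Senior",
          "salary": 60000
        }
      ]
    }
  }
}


Path: departments.Operations.budget

Navigate:
  -> departments
  -> Operations
  -> budget = 387000

387000


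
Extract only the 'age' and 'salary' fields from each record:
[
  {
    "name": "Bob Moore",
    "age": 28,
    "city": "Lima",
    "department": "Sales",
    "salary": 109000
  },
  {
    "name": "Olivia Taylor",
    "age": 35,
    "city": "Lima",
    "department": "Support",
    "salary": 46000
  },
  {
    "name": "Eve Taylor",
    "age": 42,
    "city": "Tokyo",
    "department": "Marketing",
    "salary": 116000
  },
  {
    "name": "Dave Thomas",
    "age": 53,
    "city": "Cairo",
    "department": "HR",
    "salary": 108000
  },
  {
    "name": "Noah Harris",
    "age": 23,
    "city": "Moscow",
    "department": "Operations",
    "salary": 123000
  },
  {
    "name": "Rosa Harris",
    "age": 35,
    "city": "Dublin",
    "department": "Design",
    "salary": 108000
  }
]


Original: 6 records with fields: name, age, city, department, salary
Keep: ['age', 'salary']
Drop: ['name', 'city', 'department']
Result: 6 records, 2 fields each

[
  {
    "age": 28,
    "salary": 109000
  },
  {
    "age": 35,
    "salary": 46000
  },
  {
    "age": 42,
    "salary": 116000
  },
  {
    "age": 53,
    "salary": 108000
  },
  {
    "age": 23,
    "salary": 123000
  },
  {
    "age": 35,
    "salary": 108000
  }
]


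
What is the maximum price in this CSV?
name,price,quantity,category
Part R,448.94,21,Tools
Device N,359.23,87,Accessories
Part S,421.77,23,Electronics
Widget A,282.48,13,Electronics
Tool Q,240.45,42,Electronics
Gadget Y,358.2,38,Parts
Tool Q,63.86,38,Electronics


Computing maximum price:
Values: [448.94, 359.23, 421.77, 282.48, 240.45, 358.2, 63.86]
Max = 448.94

448.94


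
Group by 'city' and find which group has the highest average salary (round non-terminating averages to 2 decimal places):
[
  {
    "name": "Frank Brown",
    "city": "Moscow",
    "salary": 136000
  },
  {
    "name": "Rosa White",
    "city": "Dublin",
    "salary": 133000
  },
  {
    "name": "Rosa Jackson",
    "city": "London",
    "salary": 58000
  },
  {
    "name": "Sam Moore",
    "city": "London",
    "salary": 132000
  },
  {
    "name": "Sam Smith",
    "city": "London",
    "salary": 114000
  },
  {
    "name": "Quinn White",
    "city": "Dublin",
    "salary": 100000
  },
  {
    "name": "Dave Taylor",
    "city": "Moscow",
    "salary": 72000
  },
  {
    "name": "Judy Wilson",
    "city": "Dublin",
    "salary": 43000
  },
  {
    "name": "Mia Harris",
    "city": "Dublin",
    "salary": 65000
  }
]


Group by: city

Groups:
  Dublin: 4 people, avg salary = 341000/4 = $85250
  London: 3 people, avg salary = 304000/3 ≈ $101333.33
  Moscow: 2 people, avg salary = 208000/2 = $104000

Highest average salary: Moscow ($104000)

Moscow ($104000)


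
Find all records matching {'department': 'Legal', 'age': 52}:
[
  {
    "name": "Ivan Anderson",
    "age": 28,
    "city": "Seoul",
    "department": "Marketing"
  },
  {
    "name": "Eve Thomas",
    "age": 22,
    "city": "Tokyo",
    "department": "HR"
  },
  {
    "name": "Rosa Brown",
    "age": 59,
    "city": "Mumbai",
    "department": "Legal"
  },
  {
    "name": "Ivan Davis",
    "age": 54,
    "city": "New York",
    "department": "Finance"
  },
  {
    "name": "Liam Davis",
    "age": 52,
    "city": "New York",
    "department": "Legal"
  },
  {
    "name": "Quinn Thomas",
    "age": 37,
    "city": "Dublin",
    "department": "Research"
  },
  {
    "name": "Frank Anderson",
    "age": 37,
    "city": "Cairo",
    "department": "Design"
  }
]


Search criteria: {'department': 'Legal', 'age': 52}

Checking 7 records:
  Ivan Anderson: {department: Marketing, age: 28}
  Eve Thomas: {department: HR, age: 22}
  Rosa Brown: {department: Legal, age: 59}
  Ivan Davis: {department: Finance, age: 54}
  Liam Davis: {department: Legal, age: 52} <-- MATCH
  Quinn Thomas: {department: Research, age: 37}
  Frank Anderson: {department: Design, age: 37}

Matches: ["Liam Davis"]

["Liam Davis"]


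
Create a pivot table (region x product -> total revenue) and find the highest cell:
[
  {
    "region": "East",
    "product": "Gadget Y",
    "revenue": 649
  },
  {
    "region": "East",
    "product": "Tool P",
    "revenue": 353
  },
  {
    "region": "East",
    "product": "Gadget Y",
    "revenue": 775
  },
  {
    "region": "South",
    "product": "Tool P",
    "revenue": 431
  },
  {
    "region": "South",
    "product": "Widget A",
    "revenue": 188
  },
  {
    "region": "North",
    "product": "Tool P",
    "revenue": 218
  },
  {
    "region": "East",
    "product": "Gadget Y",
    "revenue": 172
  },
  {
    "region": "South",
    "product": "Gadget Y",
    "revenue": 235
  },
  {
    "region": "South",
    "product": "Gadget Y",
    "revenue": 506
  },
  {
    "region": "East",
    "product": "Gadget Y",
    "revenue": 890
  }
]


Pivot: region (rows) x product (columns) -> total revenue

     Gadget Y      Tool P        Widget A    
East          2486           353             0  
North            0           218             0  
South          741           431           188  

Highest: East / Gadget Y = $2486

East / Gadget Y = $2486


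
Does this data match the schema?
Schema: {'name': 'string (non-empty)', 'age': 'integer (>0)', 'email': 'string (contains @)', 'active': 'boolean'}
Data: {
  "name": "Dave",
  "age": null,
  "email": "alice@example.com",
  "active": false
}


Validating each field against schema:
  name: OK (non-empty string)
  age: FAIL (null is not an integer)
  email: OK (string with @)
  active: OK (boolean)

Result: INVALID (1 error: age)

INVALID (1 error: age)


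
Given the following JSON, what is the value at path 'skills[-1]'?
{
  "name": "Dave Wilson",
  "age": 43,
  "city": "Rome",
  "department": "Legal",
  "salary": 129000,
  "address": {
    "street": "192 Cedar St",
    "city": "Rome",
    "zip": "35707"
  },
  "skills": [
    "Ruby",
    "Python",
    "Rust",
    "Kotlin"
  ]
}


Query: skills[-1]
Path: skills -> last element
Value: Kotlin

Kotlin


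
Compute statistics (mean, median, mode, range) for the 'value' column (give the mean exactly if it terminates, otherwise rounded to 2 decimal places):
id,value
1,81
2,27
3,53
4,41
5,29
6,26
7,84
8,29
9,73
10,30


Data: [81, 27, 53, 41, 29, 26, 84, 29, 73, 30]
Count: 10
Sum: 473
Mean: 473/10 = 47.3
Sorted: [26, 27, 29, 29, 30, 41, 53, 73, 81, 84]
Median: 35.5
Mode: 29 (2 times)
Range: 84 - 26 = 58
Min: 26, Max: 84

mean=47.3, median=35.5, mode=29, range=58


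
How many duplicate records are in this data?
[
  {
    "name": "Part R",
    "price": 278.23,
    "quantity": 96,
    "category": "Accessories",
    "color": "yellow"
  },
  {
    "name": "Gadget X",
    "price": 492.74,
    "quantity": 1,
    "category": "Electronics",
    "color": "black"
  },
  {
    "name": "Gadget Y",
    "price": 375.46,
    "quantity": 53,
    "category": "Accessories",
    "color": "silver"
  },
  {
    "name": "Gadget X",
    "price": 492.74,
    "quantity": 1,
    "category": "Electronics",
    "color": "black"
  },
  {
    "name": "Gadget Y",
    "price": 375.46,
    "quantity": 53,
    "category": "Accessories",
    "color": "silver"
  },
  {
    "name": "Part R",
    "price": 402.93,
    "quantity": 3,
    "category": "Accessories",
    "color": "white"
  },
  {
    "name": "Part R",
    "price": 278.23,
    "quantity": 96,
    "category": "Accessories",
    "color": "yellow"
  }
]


Checking 7 records for duplicates:

  Row 1: Part R ($278.23, qty 96)
  Row 2: Gadget X ($492.74, qty 1)
  Row 3: Gadget Y ($375.46, qty 53)
  Row 4: Gadget X ($492.74, qty 1) <-- DUPLICATE
  Row 5: Gadget Y ($375.46, qty 53) <-- DUPLICATE
  Row 6: Part R ($402.93, qty 3)
  Row 7: Part R ($278.23, qty 96) <-- DUPLICATE

Duplicates found: 3
Unique records: 4

3 duplicates, 4 unique


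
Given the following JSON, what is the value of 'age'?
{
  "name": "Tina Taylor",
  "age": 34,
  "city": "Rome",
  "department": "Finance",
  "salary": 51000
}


Looking up field 'age'
Value: 34

34


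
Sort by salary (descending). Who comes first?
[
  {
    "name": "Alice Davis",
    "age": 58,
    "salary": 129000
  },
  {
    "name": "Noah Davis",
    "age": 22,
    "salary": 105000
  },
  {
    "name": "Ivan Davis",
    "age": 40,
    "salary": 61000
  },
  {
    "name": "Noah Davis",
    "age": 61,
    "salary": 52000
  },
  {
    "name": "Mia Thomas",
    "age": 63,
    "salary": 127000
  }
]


Sort by: salary (descending)

Sorted order:
  1. Alice Davis (salary = 129000)
  2. Mia Thomas (salary = 127000)
  3. Noah Davis (salary = 105000)
  4. Ivan Davis (salary = 61000)
  5. Noah Davis (salary = 52000)

First: Alice Davis

Alice Davis


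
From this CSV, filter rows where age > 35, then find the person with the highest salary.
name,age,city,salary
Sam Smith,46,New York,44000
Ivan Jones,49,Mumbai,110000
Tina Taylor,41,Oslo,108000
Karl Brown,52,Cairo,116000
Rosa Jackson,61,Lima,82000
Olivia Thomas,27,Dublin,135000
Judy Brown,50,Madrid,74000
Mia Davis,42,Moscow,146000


Filter: age > 35
Sort by: salary (descending)

Filtered records (7):
  Mia Davis, age 42, salary $146000
  Karl Brown, age 52, salary $116000
  Ivan Jones, age 49, salary $110000
  Tina Taylor, age 41, salary $108000
  Rosa Jackson, age 61, salary $82000
  Judy Brown, age 50, salary $74000
  Sam Smith, age 46, salary $44000

Highest salary: Mia Davis ($146000)

Mia Davis


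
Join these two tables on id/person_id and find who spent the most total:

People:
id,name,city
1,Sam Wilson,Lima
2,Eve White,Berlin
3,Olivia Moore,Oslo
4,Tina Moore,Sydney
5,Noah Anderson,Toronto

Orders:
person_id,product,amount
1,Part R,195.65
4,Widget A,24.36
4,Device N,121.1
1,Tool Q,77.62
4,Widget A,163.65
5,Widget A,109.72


Join on: people.id = orders.person_id

Joined rows:
  Sam Wilson (Lima) bought Part R for $195.65
  Tina Moore (Sydney) bought Widget A for $24.36
  Tina Moore (Sydney) bought Device N for $121.1
  Sam Wilson (Lima) bought Tool Q for $77.62
  Tina Moore (Sydney) bought Widget A for $163.65
  Noah Anderson (Toronto) bought Widget A for $109.72

Total per person:
  Tina Moore: $309.11
  Sam Wilson: $273.27
  Noah Anderson: $109.72

Top spender: Tina Moore ($309.11)

Tina Moore ($309.11)


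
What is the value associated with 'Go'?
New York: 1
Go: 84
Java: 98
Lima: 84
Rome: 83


Looking up key 'Go'
Value: 84

84


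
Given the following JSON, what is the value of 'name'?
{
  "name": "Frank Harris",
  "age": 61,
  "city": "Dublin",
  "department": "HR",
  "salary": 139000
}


Looking up field 'name'
Value: Frank Harris

Frank Harris


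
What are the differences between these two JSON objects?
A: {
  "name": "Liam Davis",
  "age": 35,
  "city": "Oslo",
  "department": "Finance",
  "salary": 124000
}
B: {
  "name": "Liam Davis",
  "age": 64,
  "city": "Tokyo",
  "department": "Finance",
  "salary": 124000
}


Comparing each field (in key order):
  name: same
  age: DIFFERENT
  city: DIFFERENT
  department: same
  salary: same
Differences:
  age: 35 -> 64
  city: Oslo -> Tokyo

2 field(s) changed

2 changes: age, city


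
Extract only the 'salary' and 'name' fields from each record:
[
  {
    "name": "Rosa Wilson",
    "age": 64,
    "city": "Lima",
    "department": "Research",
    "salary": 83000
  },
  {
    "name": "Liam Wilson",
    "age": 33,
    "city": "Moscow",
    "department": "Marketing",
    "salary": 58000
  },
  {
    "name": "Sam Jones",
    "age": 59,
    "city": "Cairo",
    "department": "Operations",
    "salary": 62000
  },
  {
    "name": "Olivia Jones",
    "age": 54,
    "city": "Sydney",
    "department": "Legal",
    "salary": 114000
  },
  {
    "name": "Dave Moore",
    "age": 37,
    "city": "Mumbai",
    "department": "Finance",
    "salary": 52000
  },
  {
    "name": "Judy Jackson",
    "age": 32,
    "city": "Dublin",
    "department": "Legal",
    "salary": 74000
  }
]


Original: 6 records with fields: name, age, city, department, salary
Keep: ['salary', 'name']
Drop: ['age', 'city', 'department']
Result: 6 records, 2 fields each

[
  {
    "salary": 83000,
    "name": "Rosa Wilson"
  },
  {
    "salary": 58000,
    "name": "Liam Wilson"
  },
  {
    "salary": 62000,
    "name": "Sam Jones"
  },
  {
    "salary": 114000,
    "name": "Olivia Jones"
  },
  {
    "salary": 52000,
    "name": "Dave Moore"
  },
  {
    "salary": 74000,
    "name": "Judy Jackson"
  }
]
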